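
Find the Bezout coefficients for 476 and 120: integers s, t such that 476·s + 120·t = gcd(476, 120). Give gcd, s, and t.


Euclidean algorithm on (476, 120) — divide until remainder is 0:
  476 = 3 · 120 + 116
  120 = 1 · 116 + 4
  116 = 29 · 4 + 0
gcd(476, 120) = 4.
Track Bezout coefficients alongside the remainders: start with r₀ = 476 = a·1 + b·0 (s = 1, t = 0) and r₁ = 120 = a·0 + b·1 (s = 0, t = 1); each new remainder r_{k+1} = r_{k-1} − q_k·r_k inherits s_{k+1} = s_{k-1} − q_k·s_k, t_{k+1} = t_{k-1} − q_k·t_k, so r_k = a·s_k + b·t_k at every step:
  q = 3: r = 116, s = 1 − 3·0 = 1, t = 0 − 3·1 = -3  (check: 476·1 + 120·(-3) = 116)
  q = 1: r = 4, s = 0 − 1·1 = -1, t = 1 − 1·(-3) = 4  (check: 476·(-1) + 120·4 = 4)
The row with r = 4 (the gcd) gives the Bezout coefficients s = -1, t = 4.
Result: 476 · (-1) + 120 · (4) = 4.

gcd(476, 120) = 4; s = -1, t = 4 (check: 476·(-1) + 120·4 = 4).


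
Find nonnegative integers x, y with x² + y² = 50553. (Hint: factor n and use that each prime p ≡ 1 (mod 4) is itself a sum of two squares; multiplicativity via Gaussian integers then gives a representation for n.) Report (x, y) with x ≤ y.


Step 1: Factor n = 50553 = 3^2 · 41 · 137.
Step 2: Check the mod-4 condition on each prime factor: 3 ≡ 3 (mod 4), exponent 2 (must be even); 41 ≡ 1 (mod 4), exponent 1; 137 ≡ 1 (mod 4), exponent 1.
All primes ≡ 3 (mod 4) appear to even exponent (or don't appear), so by the two-squares theorem n IS expressible as a sum of two squares.
Step 3: Build a representation. Group n = k² · m with k = 3 and m = 41 · 137 = 5617 (a product of primes ≡ 1 (mod 4)); a representation of m scales to one of n via (k·x)² + (k·y)² = k²(x² + y²). Each prime p ≡ 1 (mod 4) is itself a sum of two squares; find a² by testing p − a² for a perfect square:
  41: 41 − 1² = 40, 41 − 2² = 37, 41 − 3² = 32, 41 − 4² = 25 = 5² ⇒ 41 = 4² + 5².
  137: 137 − 1² = 136, 137 − 2² = 133, 137 − 3² = 128, 137 − 4² = 121 = 11² ⇒ 137 = 4² + 11².
  Combine using the Brahmagupta–Fibonacci identity (a² + b²)(c² + d²) = (ac − bd)² + (ad + bc)² = (ac + bd)² + (ad − bc)²:
  41 · 137 = 5617: from (4² + 5²)(4² + 11²), take (4·4 − 5·11, 4·11 + 5·4) = (16 − 55, 44 + 20) = (-39, 64); dropping signs (only squares matter) gives (39, 64); check 39² + 64² = 1521 + 4096 = 5617 ✓.
  Scale by k = 3: (3·39, 3·64) = (117, 192).
Step 4: Order so x ≤ y and verify: 117² + 192² = 13689 + 36864 = 50553 = n. ✓

n = 50553 = 117² + 192² (one valid representation with x ≤ y).


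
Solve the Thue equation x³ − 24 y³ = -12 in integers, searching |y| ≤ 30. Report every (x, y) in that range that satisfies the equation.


The equation is x³ - 24y³ = -12. For fixed y, x³ = 24·y³ − 12, so a solution requires the RHS to be a perfect cube.
Strategy: iterate y from -30 to 30, compute RHS = 24·y³ − 12, and check whether it is a (positive or negative) perfect cube.
Check small values of y:
  y = 0: RHS = -12 is not a perfect cube.
  y = 1: RHS = 12 is not a perfect cube.
  y = -1: RHS = -36 is not a perfect cube.
  y = 2: RHS = 180 is not a perfect cube.
  y = -2: RHS = -204 is not a perfect cube.
  y = 3: RHS = 636 is not a perfect cube.
  y = -3: RHS = -660 is not a perfect cube.
Continuing the search up to |y| = 30 finds no solutions either.
No (x, y) in the scanned range satisfies the equation.

No integer solutions with |y| ≤ 30.


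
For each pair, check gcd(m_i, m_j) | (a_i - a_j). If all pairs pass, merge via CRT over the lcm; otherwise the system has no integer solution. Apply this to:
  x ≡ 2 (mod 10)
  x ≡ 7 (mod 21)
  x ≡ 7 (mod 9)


Moduli 10, 21, 9 are not pairwise coprime, so CRT works modulo lcm(m_i) when all pairwise compatibility conditions hold.
Pairwise compatibility: gcd(m_i, m_j) must divide a_i - a_j for every pair.
Merge one congruence at a time:
  Start: x ≡ 2 (mod 10).
  Combine with x ≡ 7 (mod 21): gcd(10, 21) = 1; 7 - 2 = 5, which IS divisible by 1, so compatible.
    Write x = 2 + 10·t and substitute into x ≡ 7 (mod 21): 10·t ≡ 7 − 2 = 5 (mod 21).
    The inverse of 10 mod 21 is 19 (since 10·19 = 190 = 9·21 + 1), so t ≡ 19·5 = 95 ≡ 11 (mod 21).
    Then x = 2 + 10·11 = 112, valid modulo lcm(10, 21) = 210: x ≡ 112 (mod 210).
  Combine with x ≡ 7 (mod 9): gcd(210, 9) = 3; 7 - 112 = -105, which IS divisible by 3, so compatible.
    Write x = 112 + 210·t and substitute into x ≡ 7 (mod 9): 210·t ≡ 7 − 112 = -105 (mod 9).
    Divide the congruence (and modulus) by g = 3: 70·t ≡ -35 (mod 3).
    Reduce coefficients mod 3: 1·t ≡ 1 (mod 3).
    So t ≡ 1 (mod 3).
    Then x = 112 + 210·1 = 322, valid modulo lcm(210, 9) = 630: x ≡ 322 (mod 630).
Verify: 322 mod 10 = 2, 322 mod 21 = 7, 322 mod 9 = 7.

x ≡ 322 (mod 630).


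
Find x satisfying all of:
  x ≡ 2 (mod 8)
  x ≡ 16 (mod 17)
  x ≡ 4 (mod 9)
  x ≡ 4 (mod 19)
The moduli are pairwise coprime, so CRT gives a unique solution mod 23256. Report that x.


Product of moduli M = 8 · 17 · 9 · 19 = 23256.
Merge one congruence at a time:
  Start: x ≡ 2 (mod 8).
  Combine with x ≡ 16 (mod 17); new modulus lcm = 136.
    Write x = 2 + 8·t and substitute into x ≡ 16 (mod 17): 8·t ≡ 16 − 2 = 14 (mod 17).
    The inverse of 8 mod 17 is 15 (since 8·15 = 120 = 7·17 + 1), so t ≡ 15·14 = 210 ≡ 6 (mod 17).
    Then x = 2 + 8·6 = 50, valid modulo lcm(8, 17) = 136: x ≡ 50 (mod 136).
  Combine with x ≡ 4 (mod 9); new modulus lcm = 1224.
    Write x = 50 + 136·t and substitute into x ≡ 4 (mod 9): 136·t ≡ 4 − 50 = -46 (mod 9).
    Reduce coefficients mod 9: 1·t ≡ 8 (mod 9).
    So t ≡ 8 (mod 9).
    Then x = 50 + 136·8 = 1138, valid modulo lcm(136, 9) = 1224: x ≡ 1138 (mod 1224).
  Combine with x ≡ 4 (mod 19); new modulus lcm = 23256.
    Write x = 1138 + 1224·t and substitute into x ≡ 4 (mod 19): 1224·t ≡ 4 − 1138 = -1134 (mod 19).
    Reduce coefficients mod 19: 8·t ≡ 6 (mod 19).
    The inverse of 8 mod 19 is 12 (since 8·12 = 96 = 5·19 + 1), so t ≡ 12·6 = 72 ≡ 15 (mod 19).
    Then x = 1138 + 1224·15 = 19498, valid modulo lcm(1224, 19) = 23256: x ≡ 19498 (mod 23256).
Verify against each original: 19498 mod 8 = 2, 19498 mod 17 = 16, 19498 mod 9 = 4, 19498 mod 19 = 4.

x ≡ 19498 (mod 23256).


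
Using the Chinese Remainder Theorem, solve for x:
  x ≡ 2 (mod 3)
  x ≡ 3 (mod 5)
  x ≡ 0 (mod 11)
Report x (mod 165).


Moduli 3, 5, 11 are pairwise coprime; by CRT there is a unique solution modulo M = 3 · 5 · 11 = 165.
Solve pairwise, accumulating the modulus:
  Start with x ≡ 2 (mod 3).
  Combine with x ≡ 3 (mod 5): since gcd(3, 5) = 1, we get a unique residue mod 15.
    Write x = 2 + 3·t and substitute into x ≡ 3 (mod 5): 3·t ≡ 3 − 2 = 1 (mod 5).
    The inverse of 3 mod 5 is 2 (since 3·2 = 6 = 1·5 + 1), so t ≡ 2·1 = 2 ≡ 2 (mod 5).
    Then x = 2 + 3·2 = 8, valid modulo lcm(3, 5) = 15: x ≡ 8 (mod 15).
  Combine with x ≡ 0 (mod 11): since gcd(15, 11) = 1, we get a unique residue mod 165.
    Write x = 8 + 15·t and substitute into x ≡ 0 (mod 11): 15·t ≡ 0 − 8 = -8 (mod 11).
    Reduce coefficients mod 11: 4·t ≡ 3 (mod 11).
    The inverse of 4 mod 11 is 3 (since 4·3 = 12 = 1·11 + 1), so t ≡ 3·3 = 9 ≡ 9 (mod 11).
    Then x = 8 + 15·9 = 143, valid modulo lcm(15, 11) = 165: x ≡ 143 (mod 165).
Verify: 143 mod 3 = 2 ✓, 143 mod 5 = 3 ✓, 143 mod 11 = 0 ✓.

x ≡ 143 (mod 165).


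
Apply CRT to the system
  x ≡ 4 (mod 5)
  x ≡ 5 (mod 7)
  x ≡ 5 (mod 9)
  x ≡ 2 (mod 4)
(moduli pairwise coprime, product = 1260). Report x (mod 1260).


Product of moduli M = 5 · 7 · 9 · 4 = 1260.
Merge one congruence at a time:
  Start: x ≡ 4 (mod 5).
  Combine with x ≡ 5 (mod 7); new modulus lcm = 35.
    Write x = 4 + 5·t and substitute into x ≡ 5 (mod 7): 5·t ≡ 5 − 4 = 1 (mod 7).
    The inverse of 5 mod 7 is 3 (since 5·3 = 15 = 2·7 + 1), so t ≡ 3·1 = 3 ≡ 3 (mod 7).
    Then x = 4 + 5·3 = 19, valid modulo lcm(5, 7) = 35: x ≡ 19 (mod 35).
  Combine with x ≡ 5 (mod 9); new modulus lcm = 315.
    Write x = 19 + 35·t and substitute into x ≡ 5 (mod 9): 35·t ≡ 5 − 19 = -14 (mod 9).
    Reduce coefficients mod 9: 8·t ≡ 4 (mod 9).
    The inverse of 8 mod 9 is 8 (since 8·8 = 64 = 7·9 + 1), so t ≡ 8·4 = 32 ≡ 5 (mod 9).
    Then x = 19 + 35·5 = 194, valid modulo lcm(35, 9) = 315: x ≡ 194 (mod 315).
  Combine with x ≡ 2 (mod 4); new modulus lcm = 1260.
    Write x = 194 + 315·t and substitute into x ≡ 2 (mod 4): 315·t ≡ 2 − 194 = -192 (mod 4).
    Reduce coefficients mod 4: 3·t ≡ 0 (mod 4).
    The inverse of 3 mod 4 is 3 (since 3·3 = 9 = 2·4 + 1), so t ≡ 3·0 = 0 ≡ 0 (mod 4).
    Then x = 194 + 315·0 = 194, valid modulo lcm(315, 4) = 1260: x ≡ 194 (mod 1260).
Verify against each original: 194 mod 5 = 4, 194 mod 7 = 5, 194 mod 9 = 5, 194 mod 4 = 2.

x ≡ 194 (mod 1260).


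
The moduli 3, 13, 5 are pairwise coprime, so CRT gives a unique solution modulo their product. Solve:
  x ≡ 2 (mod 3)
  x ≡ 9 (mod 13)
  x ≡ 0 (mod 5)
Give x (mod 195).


Moduli 3, 13, 5 are pairwise coprime; by CRT there is a unique solution modulo M = 3 · 13 · 5 = 195.
Solve pairwise, accumulating the modulus:
  Start with x ≡ 2 (mod 3).
  Combine with x ≡ 9 (mod 13): since gcd(3, 13) = 1, we get a unique residue mod 39.
    Write x = 2 + 3·t and substitute into x ≡ 9 (mod 13): 3·t ≡ 9 − 2 = 7 (mod 13).
    The inverse of 3 mod 13 is 9 (since 3·9 = 27 = 2·13 + 1), so t ≡ 9·7 = 63 ≡ 11 (mod 13).
    Then x = 2 + 3·11 = 35, valid modulo lcm(3, 13) = 39: x ≡ 35 (mod 39).
  Combine with x ≡ 0 (mod 5): since gcd(39, 5) = 1, we get a unique residue mod 195.
    Write x = 35 + 39·t and substitute into x ≡ 0 (mod 5): 39·t ≡ 0 − 35 = -35 (mod 5).
    Reduce coefficients mod 5: 4·t ≡ 0 (mod 5).
    The inverse of 4 mod 5 is 4 (since 4·4 = 16 = 3·5 + 1), so t ≡ 4·0 = 0 ≡ 0 (mod 5).
    Then x = 35 + 39·0 = 35, valid modulo lcm(39, 5) = 195: x ≡ 35 (mod 195).
Verify: 35 mod 3 = 2 ✓, 35 mod 13 = 9 ✓, 35 mod 5 = 0 ✓.

x ≡ 35 (mod 195).


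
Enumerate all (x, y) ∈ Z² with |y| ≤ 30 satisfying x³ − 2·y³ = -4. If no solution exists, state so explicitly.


The equation is x³ - 2y³ = -4. For fixed y, x³ = 2·y³ − 4, so a solution requires the RHS to be a perfect cube.
Strategy: iterate y from -30 to 30, compute RHS = 2·y³ − 4, and check whether it is a (positive or negative) perfect cube.
Check small values of y:
  y = 0: RHS = -4 is not a perfect cube.
  y = 1: RHS = -2 is not a perfect cube.
  y = -1: RHS = -6 is not a perfect cube.
  y = 2: RHS = 12 is not a perfect cube.
  y = -2: RHS = -20 is not a perfect cube.
  y = 3: RHS = 50 is not a perfect cube.
  y = -3: RHS = -58 is not a perfect cube.
Continuing the search up to |y| = 30 finds no solutions either.
No (x, y) in the scanned range satisfies the equation.

No integer solutions with |y| ≤ 30.


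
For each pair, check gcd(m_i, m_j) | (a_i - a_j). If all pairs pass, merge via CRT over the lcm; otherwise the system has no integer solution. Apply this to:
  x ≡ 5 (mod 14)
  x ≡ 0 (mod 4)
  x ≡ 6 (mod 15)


Moduli 14, 4, 15 are not pairwise coprime, so CRT works modulo lcm(m_i) when all pairwise compatibility conditions hold.
Pairwise compatibility: gcd(m_i, m_j) must divide a_i - a_j for every pair.
Merge one congruence at a time:
  Start: x ≡ 5 (mod 14).
  Combine with x ≡ 0 (mod 4): gcd(14, 4) = 2, and 0 - 5 = -5 is NOT divisible by 2.
    ⇒ system is inconsistent (no integer solution).

No solution (the system is inconsistent).


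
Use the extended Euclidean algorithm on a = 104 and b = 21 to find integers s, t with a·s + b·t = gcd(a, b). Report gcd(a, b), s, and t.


Euclidean algorithm on (104, 21) — divide until remainder is 0:
  104 = 4 · 21 + 20
  21 = 1 · 20 + 1
  20 = 20 · 1 + 0
gcd(104, 21) = 1.
Track Bezout coefficients alongside the remainders: start with r₀ = 104 = a·1 + b·0 (s = 1, t = 0) and r₁ = 21 = a·0 + b·1 (s = 0, t = 1); each new remainder r_{k+1} = r_{k-1} − q_k·r_k inherits s_{k+1} = s_{k-1} − q_k·s_k, t_{k+1} = t_{k-1} − q_k·t_k, so r_k = a·s_k + b·t_k at every step:
  q = 4: r = 20, s = 1 − 4·0 = 1, t = 0 − 4·1 = -4  (check: 104·1 + 21·(-4) = 20)
  q = 1: r = 1, s = 0 − 1·1 = -1, t = 1 − 1·(-4) = 5  (check: 104·(-1) + 21·5 = 1)
The row with r = 1 (the gcd) gives the Bezout coefficients s = -1, t = 5.
Result: 104 · (-1) + 21 · (5) = 1.

gcd(104, 21) = 1; s = -1, t = 5 (check: 104·(-1) + 21·5 = 1).


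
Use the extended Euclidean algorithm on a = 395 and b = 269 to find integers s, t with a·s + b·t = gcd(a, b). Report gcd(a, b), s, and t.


Euclidean algorithm on (395, 269) — divide until remainder is 0:
  395 = 1 · 269 + 126
  269 = 2 · 126 + 17
  126 = 7 · 17 + 7
  17 = 2 · 7 + 3
  7 = 2 · 3 + 1
  3 = 3 · 1 + 0
gcd(395, 269) = 1.
Track Bezout coefficients alongside the remainders: start with r₀ = 395 = a·1 + b·0 (s = 1, t = 0) and r₁ = 269 = a·0 + b·1 (s = 0, t = 1); each new remainder r_{k+1} = r_{k-1} − q_k·r_k inherits s_{k+1} = s_{k-1} − q_k·s_k, t_{k+1} = t_{k-1} − q_k·t_k, so r_k = a·s_k + b·t_k at every step:
  q = 1: r = 126, s = 1 − 1·0 = 1, t = 0 − 1·1 = -1  (check: 395·1 + 269·(-1) = 126)
  q = 2: r = 17, s = 0 − 2·1 = -2, t = 1 − 2·(-1) = 3  (check: 395·(-2) + 269·3 = 17)
  q = 7: r = 7, s = 1 − 7·(-2) = 15, t = -1 − 7·3 = -22  (check: 395·15 + 269·(-22) = 7)
  q = 2: r = 3, s = -2 − 2·15 = -32, t = 3 − 2·(-22) = 47  (check: 395·(-32) + 269·47 = 3)
  q = 2: r = 1, s = 15 − 2·(-32) = 79, t = -22 − 2·47 = -116  (check: 395·79 + 269·(-116) = 1)
The row with r = 1 (the gcd) gives the Bezout coefficients s = 79, t = -116.
Result: 395 · (79) + 269 · (-116) = 1.

gcd(395, 269) = 1; s = 79, t = -116 (check: 395·79 + 269·(-116) = 1).


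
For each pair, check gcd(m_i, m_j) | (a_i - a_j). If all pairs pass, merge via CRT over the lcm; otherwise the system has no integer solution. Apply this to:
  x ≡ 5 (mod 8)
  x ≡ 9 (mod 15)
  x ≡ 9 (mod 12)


Moduli 8, 15, 12 are not pairwise coprime, so CRT works modulo lcm(m_i) when all pairwise compatibility conditions hold.
Pairwise compatibility: gcd(m_i, m_j) must divide a_i - a_j for every pair.
Merge one congruence at a time:
  Start: x ≡ 5 (mod 8).
  Combine with x ≡ 9 (mod 15): gcd(8, 15) = 1; 9 - 5 = 4, which IS divisible by 1, so compatible.
    Write x = 5 + 8·t and substitute into x ≡ 9 (mod 15): 8·t ≡ 9 − 5 = 4 (mod 15).
    The inverse of 8 mod 15 is 2 (since 8·2 = 16 = 1·15 + 1), so t ≡ 2·4 = 8 ≡ 8 (mod 15).
    Then x = 5 + 8·8 = 69, valid modulo lcm(8, 15) = 120: x ≡ 69 (mod 120).
  Combine with x ≡ 9 (mod 12): gcd(120, 12) = 12; 9 - 69 = -60, which IS divisible by 12, so compatible.
    Write x = 69 + 120·t and substitute into x ≡ 9 (mod 12): 120·t ≡ 9 − 69 = -60 (mod 12).
    Divide the congruence (and modulus) by g = 12: 10·t ≡ -5 (mod 1).
    Modulo 1 every t works; take t = 0.
    Then x = 69 + 120·0 = 69, valid modulo lcm(120, 12) = 120: x ≡ 69 (mod 120).
Verify: 69 mod 8 = 5, 69 mod 15 = 9, 69 mod 12 = 9.

x ≡ 69 (mod 120).


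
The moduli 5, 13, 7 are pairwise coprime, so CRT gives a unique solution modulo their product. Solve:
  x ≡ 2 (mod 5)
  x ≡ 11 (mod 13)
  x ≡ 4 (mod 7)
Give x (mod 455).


Moduli 5, 13, 7 are pairwise coprime; by CRT there is a unique solution modulo M = 5 · 13 · 7 = 455.
Solve pairwise, accumulating the modulus:
  Start with x ≡ 2 (mod 5).
  Combine with x ≡ 11 (mod 13): since gcd(5, 13) = 1, we get a unique residue mod 65.
    Write x = 2 + 5·t and substitute into x ≡ 11 (mod 13): 5·t ≡ 11 − 2 = 9 (mod 13).
    The inverse of 5 mod 13 is 8 (since 5·8 = 40 = 3·13 + 1), so t ≡ 8·9 = 72 ≡ 7 (mod 13).
    Then x = 2 + 5·7 = 37, valid modulo lcm(5, 13) = 65: x ≡ 37 (mod 65).
  Combine with x ≡ 4 (mod 7): since gcd(65, 7) = 1, we get a unique residue mod 455.
    Write x = 37 + 65·t and substitute into x ≡ 4 (mod 7): 65·t ≡ 4 − 37 = -33 (mod 7).
    Reduce coefficients mod 7: 2·t ≡ 2 (mod 7).
    The inverse of 2 mod 7 is 4 (since 2·4 = 8 = 1·7 + 1), so t ≡ 4·2 = 8 ≡ 1 (mod 7).
    Then x = 37 + 65·1 = 102, valid modulo lcm(65, 7) = 455: x ≡ 102 (mod 455).
Verify: 102 mod 5 = 2 ✓, 102 mod 13 = 11 ✓, 102 mod 7 = 4 ✓.

x ≡ 102 (mod 455).


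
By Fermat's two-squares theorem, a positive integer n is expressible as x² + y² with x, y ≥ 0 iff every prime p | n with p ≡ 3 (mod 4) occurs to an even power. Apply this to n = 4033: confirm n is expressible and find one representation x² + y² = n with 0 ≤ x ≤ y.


Step 1: Factor n = 4033 = 37 · 109.
Step 2: Check the mod-4 condition on each prime factor: 37 ≡ 1 (mod 4), exponent 1; 109 ≡ 1 (mod 4), exponent 1.
All primes ≡ 3 (mod 4) appear to even exponent (or don't appear), so by the two-squares theorem n IS expressible as a sum of two squares.
Step 3: Build a representation. Here n = 37 · 109 is a product of primes ≡ 1 (mod 4). Each prime p ≡ 1 (mod 4) is itself a sum of two squares; find a² by testing p − a² for a perfect square:
  37: 37 − 1² = 36 = 6² ⇒ 37 = 1² + 6².
  109: 109 − 1² = 108, 109 − 2² = 105, 109 − 3² = 100 = 10² ⇒ 109 = 3² + 10².
  Combine using the Brahmagupta–Fibonacci identity (a² + b²)(c² + d²) = (ac − bd)² + (ad + bc)² = (ac + bd)² + (ad − bc)²:
  37 · 109 = 4033: from (1² + 6²)(3² + 10²), take (1·3 − 6·10, 1·10 + 6·3) = (3 − 60, 10 + 18) = (-57, 28); dropping signs (only squares matter) gives (57, 28); check 57² + 28² = 3249 + 784 = 4033 ✓.
Step 4: Order so x ≤ y and verify: 28² + 57² = 784 + 3249 = 4033 = n. ✓

n = 4033 = 28² + 57² (one valid representation with x ≤ y).


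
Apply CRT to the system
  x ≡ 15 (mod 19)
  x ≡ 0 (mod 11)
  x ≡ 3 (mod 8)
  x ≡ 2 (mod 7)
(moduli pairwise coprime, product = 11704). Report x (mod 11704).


Product of moduli M = 19 · 11 · 8 · 7 = 11704.
Merge one congruence at a time:
  Start: x ≡ 15 (mod 19).
  Combine with x ≡ 0 (mod 11); new modulus lcm = 209.
    Write x = 15 + 19·t and substitute into x ≡ 0 (mod 11): 19·t ≡ 0 − 15 = -15 (mod 11).
    Reduce coefficients mod 11: 8·t ≡ 7 (mod 11).
    The inverse of 8 mod 11 is 7 (since 8·7 = 56 = 5·11 + 1), so t ≡ 7·7 = 49 ≡ 5 (mod 11).
    Then x = 15 + 19·5 = 110, valid modulo lcm(19, 11) = 209: x ≡ 110 (mod 209).
  Combine with x ≡ 3 (mod 8); new modulus lcm = 1672.
    Write x = 110 + 209·t and substitute into x ≡ 3 (mod 8): 209·t ≡ 3 − 110 = -107 (mod 8).
    Reduce coefficients mod 8: 1·t ≡ 5 (mod 8).
    So t ≡ 5 (mod 8).
    Then x = 110 + 209·5 = 1155, valid modulo lcm(209, 8) = 1672: x ≡ 1155 (mod 1672).
  Combine with x ≡ 2 (mod 7); new modulus lcm = 11704.
    Write x = 1155 + 1672·t and substitute into x ≡ 2 (mod 7): 1672·t ≡ 2 − 1155 = -1153 (mod 7).
    Reduce coefficients mod 7: 6·t ≡ 2 (mod 7).
    The inverse of 6 mod 7 is 6 (since 6·6 = 36 = 5·7 + 1), so t ≡ 6·2 = 12 ≡ 5 (mod 7).
    Then x = 1155 + 1672·5 = 9515, valid modulo lcm(1672, 7) = 11704: x ≡ 9515 (mod 11704).
Verify against each original: 9515 mod 19 = 15, 9515 mod 11 = 0, 9515 mod 8 = 3, 9515 mod 7 = 2.

x ≡ 9515 (mod 11704).


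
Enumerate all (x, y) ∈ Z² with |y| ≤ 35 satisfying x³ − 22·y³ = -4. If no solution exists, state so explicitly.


The equation is x³ - 22y³ = -4. For fixed y, x³ = 22·y³ − 4, so a solution requires the RHS to be a perfect cube.
Strategy: iterate y from -35 to 35, compute RHS = 22·y³ − 4, and check whether it is a (positive or negative) perfect cube.
Check small values of y:
  y = 0: RHS = -4 is not a perfect cube.
  y = 1: RHS = 18 is not a perfect cube.
  y = -1: RHS = -26 is not a perfect cube.
  y = 2: RHS = 172 is not a perfect cube.
  y = -2: RHS = -180 is not a perfect cube.
  y = 3: RHS = 590 is not a perfect cube.
  y = -3: RHS = -598 is not a perfect cube.
Continuing the search up to |y| = 35 finds no solutions either.
No (x, y) in the scanned range satisfies the equation.

No integer solutions with |y| ≤ 35.


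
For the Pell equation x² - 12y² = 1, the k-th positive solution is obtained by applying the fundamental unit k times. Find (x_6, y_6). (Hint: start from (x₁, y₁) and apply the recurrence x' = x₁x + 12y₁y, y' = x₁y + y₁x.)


Step 1: Find the fundamental solution (x₁, y₁) of x² - 12y² = 1.
  Expand √12 as a continued fraction. a₀ = ⌊√12⌋ = 3; iterate m_{k+1} = d_k·a_k − m_k, d_{k+1} = (12 − m_{k+1}²)/d_k, a_{k+1} = ⌊(a₀ + m_{k+1})/d_{k+1}⌋ (starting m₀ = 0, d₀ = 1), with convergents p_k = a_k·p_{k-1} + p_{k-2}, q_k = a_k·q_{k-1} + q_{k-2} (p₋₁ = 1, q₋₁ = 0):
  k = 0: a₀ = 3; p₀/q₀ = 3/1; p₀² − 12·q₀² = 9 − 12 = -3.
  k = 1: m = 3, d = 3, a = ⌊(3 + 3)/3⌋ = 2; p/q = (2·3 + 1)/(2·1 + 0) = 7/2; p² − 12·q² = 49 − 48 = 1.
  The first convergent with p² − 12·q² = 1 gives the fundamental solution (x₁, y₁) = (7, 2).
Step 2: Apply the recurrence (x_{n+1}, y_{n+1}) = (x₁x_n + 12y₁y_n, x₁y_n + y₁x_n) repeatedly.
  From (x_1, y_1) = (7, 2): x_2 = 7·7 + 12·2·2 = 97; y_2 = 7·2 + 2·7 = 28.
  From (x_2, y_2) = (97, 28): x_3 = 7·97 + 12·2·28 = 1351; y_3 = 7·28 + 2·97 = 390.
  From (x_3, y_3) = (1351, 390): x_4 = 7·1351 + 12·2·390 = 18817; y_4 = 7·390 + 2·1351 = 5432.
  From (x_4, y_4) = (18817, 5432): x_5 = 7·18817 + 12·2·5432 = 262087; y_5 = 7·5432 + 2·18817 = 75658.
  From (x_5, y_5) = (262087, 75658): x_6 = 7·262087 + 12·2·75658 = 3650401; y_6 = 7·75658 + 2·262087 = 1053780.
Step 3: Verify x_6² - 12·y_6² = 13325427460801 - 13325427460800 = 1 (should be 1). ✓

(x_1, y_1) = (7, 2); (x_6, y_6) = (3650401, 1053780).


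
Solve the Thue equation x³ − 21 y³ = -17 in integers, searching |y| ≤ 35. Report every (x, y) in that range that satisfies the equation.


The equation is x³ - 21y³ = -17. For fixed y, x³ = 21·y³ − 17, so a solution requires the RHS to be a perfect cube.
Strategy: iterate y from -35 to 35, compute RHS = 21·y³ − 17, and check whether it is a (positive or negative) perfect cube.
Check small values of y:
  y = 0: RHS = -17 is not a perfect cube.
  y = 1: RHS = 4 is not a perfect cube.
  y = -1: RHS = -38 is not a perfect cube.
  y = 2: RHS = 151 is not a perfect cube.
  y = -2: RHS = -185 is not a perfect cube.
  y = 3: RHS = 550 is not a perfect cube.
  y = -3: RHS = -584 is not a perfect cube.
Continuing the search up to |y| = 35 finds no solutions either.
No (x, y) in the scanned range satisfies the equation.

No integer solutions with |y| ≤ 35.


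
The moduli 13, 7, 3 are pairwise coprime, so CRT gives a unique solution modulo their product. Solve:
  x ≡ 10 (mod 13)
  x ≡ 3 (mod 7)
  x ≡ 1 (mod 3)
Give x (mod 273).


Moduli 13, 7, 3 are pairwise coprime; by CRT there is a unique solution modulo M = 13 · 7 · 3 = 273.
Solve pairwise, accumulating the modulus:
  Start with x ≡ 10 (mod 13).
  Combine with x ≡ 3 (mod 7): since gcd(13, 7) = 1, we get a unique residue mod 91.
    Write x = 10 + 13·t and substitute into x ≡ 3 (mod 7): 13·t ≡ 3 − 10 = -7 (mod 7).
    Reduce coefficients mod 7: 6·t ≡ 0 (mod 7).
    The inverse of 6 mod 7 is 6 (since 6·6 = 36 = 5·7 + 1), so t ≡ 6·0 = 0 ≡ 0 (mod 7).
    Then x = 10 + 13·0 = 10, valid modulo lcm(13, 7) = 91: x ≡ 10 (mod 91).
  Combine with x ≡ 1 (mod 3): since gcd(91, 3) = 1, we get a unique residue mod 273.
    Write x = 10 + 91·t and substitute into x ≡ 1 (mod 3): 91·t ≡ 1 − 10 = -9 (mod 3).
    Reduce coefficients mod 3: 1·t ≡ 0 (mod 3).
    So t ≡ 0 (mod 3).
    Then x = 10 + 91·0 = 10, valid modulo lcm(91, 3) = 273: x ≡ 10 (mod 273).
Verify: 10 mod 13 = 10 ✓, 10 mod 7 = 3 ✓, 10 mod 3 = 1 ✓.

x ≡ 10 (mod 273).


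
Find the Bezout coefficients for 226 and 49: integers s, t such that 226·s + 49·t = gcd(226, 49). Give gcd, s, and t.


Euclidean algorithm on (226, 49) — divide until remainder is 0:
  226 = 4 · 49 + 30
  49 = 1 · 30 + 19
  30 = 1 · 19 + 11
  19 = 1 · 11 + 8
  11 = 1 · 8 + 3
  8 = 2 · 3 + 2
  3 = 1 · 2 + 1
  2 = 2 · 1 + 0
gcd(226, 49) = 1.
Track Bezout coefficients alongside the remainders: start with r₀ = 226 = a·1 + b·0 (s = 1, t = 0) and r₁ = 49 = a·0 + b·1 (s = 0, t = 1); each new remainder r_{k+1} = r_{k-1} − q_k·r_k inherits s_{k+1} = s_{k-1} − q_k·s_k, t_{k+1} = t_{k-1} − q_k·t_k, so r_k = a·s_k + b·t_k at every step:
  q = 4: r = 30, s = 1 − 4·0 = 1, t = 0 − 4·1 = -4  (check: 226·1 + 49·(-4) = 30)
  q = 1: r = 19, s = 0 − 1·1 = -1, t = 1 − 1·(-4) = 5  (check: 226·(-1) + 49·5 = 19)
  q = 1: r = 11, s = 1 − 1·(-1) = 2, t = -4 − 1·5 = -9  (check: 226·2 + 49·(-9) = 11)
  q = 1: r = 8, s = -1 − 1·2 = -3, t = 5 − 1·(-9) = 14  (check: 226·(-3) + 49·14 = 8)
  q = 1: r = 3, s = 2 − 1·(-3) = 5, t = -9 − 1·14 = -23  (check: 226·5 + 49·(-23) = 3)
  q = 2: r = 2, s = -3 − 2·5 = -13, t = 14 − 2·(-23) = 60  (check: 226·(-13) + 49·60 = 2)
  q = 1: r = 1, s = 5 − 1·(-13) = 18, t = -23 − 1·60 = -83  (check: 226·18 + 49·(-83) = 1)
The row with r = 1 (the gcd) gives the Bezout coefficients s = 18, t = -83.
Result: 226 · (18) + 49 · (-83) = 1.

gcd(226, 49) = 1; s = 18, t = -83 (check: 226·18 + 49·(-83) = 1).


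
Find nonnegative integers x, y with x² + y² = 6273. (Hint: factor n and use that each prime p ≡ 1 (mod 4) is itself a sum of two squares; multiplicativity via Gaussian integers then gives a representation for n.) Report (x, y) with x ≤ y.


Step 1: Factor n = 6273 = 3^2 · 17 · 41.
Step 2: Check the mod-4 condition on each prime factor: 3 ≡ 3 (mod 4), exponent 2 (must be even); 17 ≡ 1 (mod 4), exponent 1; 41 ≡ 1 (mod 4), exponent 1.
All primes ≡ 3 (mod 4) appear to even exponent (or don't appear), so by the two-squares theorem n IS expressible as a sum of two squares.
Step 3: Build a representation. Group n = k² · m with k = 3 and m = 17 · 41 = 697 (a product of primes ≡ 1 (mod 4)); a representation of m scales to one of n via (k·x)² + (k·y)² = k²(x² + y²). Each prime p ≡ 1 (mod 4) is itself a sum of two squares; find a² by testing p − a² for a perfect square:
  17: 17 − 1² = 16 = 4² ⇒ 17 = 1² + 4².
  41: 41 − 1² = 40, 41 − 2² = 37, 41 − 3² = 32, 41 − 4² = 25 = 5² ⇒ 41 = 4² + 5².
  Combine using the Brahmagupta–Fibonacci identity (a² + b²)(c² + d²) = (ac − bd)² + (ad + bc)² = (ac + bd)² + (ad − bc)²:
  17 · 41 = 697: from (1² + 4²)(4² + 5²), take (1·4 − 4·5, 1·5 + 4·4) = (4 − 20, 5 + 16) = (-16, 21); dropping signs (only squares matter) gives (16, 21); check 16² + 21² = 256 + 441 = 697 ✓.
  Scale by k = 3: (3·16, 3·21) = (48, 63).
Step 4: Order so x ≤ y and verify: 48² + 63² = 2304 + 3969 = 6273 = n. ✓

n = 6273 = 48² + 63² (one valid representation with x ≤ y).


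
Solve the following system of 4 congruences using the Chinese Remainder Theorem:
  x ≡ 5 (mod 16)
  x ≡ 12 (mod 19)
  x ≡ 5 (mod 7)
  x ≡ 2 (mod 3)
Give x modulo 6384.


Product of moduli M = 16 · 19 · 7 · 3 = 6384.
Merge one congruence at a time:
  Start: x ≡ 5 (mod 16).
  Combine with x ≡ 12 (mod 19); new modulus lcm = 304.
    Write x = 5 + 16·t and substitute into x ≡ 12 (mod 19): 16·t ≡ 12 − 5 = 7 (mod 19).
    The inverse of 16 mod 19 is 6 (since 16·6 = 96 = 5·19 + 1), so t ≡ 6·7 = 42 ≡ 4 (mod 19).
    Then x = 5 + 16·4 = 69, valid modulo lcm(16, 19) = 304: x ≡ 69 (mod 304).
  Combine with x ≡ 5 (mod 7); new modulus lcm = 2128.
    Write x = 69 + 304·t and substitute into x ≡ 5 (mod 7): 304·t ≡ 5 − 69 = -64 (mod 7).
    Reduce coefficients mod 7: 3·t ≡ 6 (mod 7).
    The inverse of 3 mod 7 is 5 (since 3·5 = 15 = 2·7 + 1), so t ≡ 5·6 = 30 ≡ 2 (mod 7).
    Then x = 69 + 304·2 = 677, valid modulo lcm(304, 7) = 2128: x ≡ 677 (mod 2128).
  Combine with x ≡ 2 (mod 3); new modulus lcm = 6384.
    Write x = 677 + 2128·t and substitute into x ≡ 2 (mod 3): 2128·t ≡ 2 − 677 = -675 (mod 3).
    Reduce coefficients mod 3: 1·t ≡ 0 (mod 3).
    So t ≡ 0 (mod 3).
    Then x = 677 + 2128·0 = 677, valid modulo lcm(2128, 3) = 6384: x ≡ 677 (mod 6384).
Verify against each original: 677 mod 16 = 5, 677 mod 19 = 12, 677 mod 7 = 5, 677 mod 3 = 2.

x ≡ 677 (mod 6384).


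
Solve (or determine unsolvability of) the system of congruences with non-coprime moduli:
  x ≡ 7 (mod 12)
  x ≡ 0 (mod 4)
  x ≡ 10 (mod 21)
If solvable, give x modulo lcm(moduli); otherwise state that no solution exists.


Moduli 12, 4, 21 are not pairwise coprime, so CRT works modulo lcm(m_i) when all pairwise compatibility conditions hold.
Pairwise compatibility: gcd(m_i, m_j) must divide a_i - a_j for every pair.
Merge one congruence at a time:
  Start: x ≡ 7 (mod 12).
  Combine with x ≡ 0 (mod 4): gcd(12, 4) = 4, and 0 - 7 = -7 is NOT divisible by 4.
    ⇒ system is inconsistent (no integer solution).

No solution (the system is inconsistent).


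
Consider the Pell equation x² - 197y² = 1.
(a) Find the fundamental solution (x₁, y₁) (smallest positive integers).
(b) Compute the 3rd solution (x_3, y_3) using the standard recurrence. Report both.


Step 1: Find the fundamental solution (x₁, y₁) of x² - 197y² = 1.
  Expand √197 as a continued fraction. a₀ = ⌊√197⌋ = 14; iterate m_{k+1} = d_k·a_k − m_k, d_{k+1} = (197 − m_{k+1}²)/d_k, a_{k+1} = ⌊(a₀ + m_{k+1})/d_{k+1}⌋ (starting m₀ = 0, d₀ = 1), with convergents p_k = a_k·p_{k-1} + p_{k-2}, q_k = a_k·q_{k-1} + q_{k-2} (p₋₁ = 1, q₋₁ = 0):
  k = 0: a₀ = 14; p₀/q₀ = 14/1; p₀² − 197·q₀² = 196 − 197 = -1.
  k = 1: m = 14, d = 1, a = ⌊(14 + 14)/1⌋ = 28; p/q = (28·14 + 1)/(28·1 + 0) = 393/28; p² − 197·q² = 154449 − 154448 = 1.
  The first convergent with p² − 197·q² = 1 gives the fundamental solution (x₁, y₁) = (393, 28).
Step 2: Apply the recurrence (x_{n+1}, y_{n+1}) = (x₁x_n + 197y₁y_n, x₁y_n + y₁x_n) repeatedly.
  From (x_1, y_1) = (393, 28): x_2 = 393·393 + 197·28·28 = 308897; y_2 = 393·28 + 28·393 = 22008.
  From (x_2, y_2) = (308897, 22008): x_3 = 393·308897 + 197·28·22008 = 242792649; y_3 = 393·22008 + 28·308897 = 17298260.
Step 3: Verify x_3² - 197·y_3² = 58948270408437201 - 58948270408437200 = 1 (should be 1). ✓

(x_1, y_1) = (393, 28); (x_3, y_3) = (242792649, 17298260).


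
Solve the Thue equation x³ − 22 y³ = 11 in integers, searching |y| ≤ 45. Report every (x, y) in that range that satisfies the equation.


The equation is x³ - 22y³ = 11. For fixed y, x³ = 22·y³ + 11, so a solution requires the RHS to be a perfect cube.
Strategy: iterate y from -45 to 45, compute RHS = 22·y³ + 11, and check whether it is a (positive or negative) perfect cube.
Check small values of y:
  y = 0: RHS = 11 is not a perfect cube.
  y = 1: RHS = 33 is not a perfect cube.
  y = -1: RHS = -11 is not a perfect cube.
  y = 2: RHS = 187 is not a perfect cube.
  y = -2: RHS = -165 is not a perfect cube.
  y = 3: RHS = 605 is not a perfect cube.
  y = -3: RHS = -583 is not a perfect cube.
Continuing the search up to |y| = 45 finds no solutions either.
No (x, y) in the scanned range satisfies the equation.

No integer solutions with |y| ≤ 45.


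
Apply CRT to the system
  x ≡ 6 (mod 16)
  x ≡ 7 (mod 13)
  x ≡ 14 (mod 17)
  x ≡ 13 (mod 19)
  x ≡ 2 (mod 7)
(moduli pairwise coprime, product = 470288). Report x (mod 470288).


Product of moduli M = 16 · 13 · 17 · 19 · 7 = 470288.
Merge one congruence at a time:
  Start: x ≡ 6 (mod 16).
  Combine with x ≡ 7 (mod 13); new modulus lcm = 208.
    Write x = 6 + 16·t and substitute into x ≡ 7 (mod 13): 16·t ≡ 7 − 6 = 1 (mod 13).
    Reduce coefficients mod 13: 3·t ≡ 1 (mod 13).
    The inverse of 3 mod 13 is 9 (since 3·9 = 27 = 2·13 + 1), so t ≡ 9·1 = 9 ≡ 9 (mod 13).
    Then x = 6 + 16·9 = 150, valid modulo lcm(16, 13) = 208: x ≡ 150 (mod 208).
  Combine with x ≡ 14 (mod 17); new modulus lcm = 3536.
    Write x = 150 + 208·t and substitute into x ≡ 14 (mod 17): 208·t ≡ 14 − 150 = -136 (mod 17).
    Reduce coefficients mod 17: 4·t ≡ 0 (mod 17).
    The inverse of 4 mod 17 is 13 (since 4·13 = 52 = 3·17 + 1), so t ≡ 13·0 = 0 ≡ 0 (mod 17).
    Then x = 150 + 208·0 = 150, valid modulo lcm(208, 17) = 3536: x ≡ 150 (mod 3536).
  Combine with x ≡ 13 (mod 19); new modulus lcm = 67184.
    Write x = 150 + 3536·t and substitute into x ≡ 13 (mod 19): 3536·t ≡ 13 − 150 = -137 (mod 19).
    Reduce coefficients mod 19: 2·t ≡ 15 (mod 19).
    The inverse of 2 mod 19 is 10 (since 2·10 = 20 = 1·19 + 1), so t ≡ 10·15 = 150 ≡ 17 (mod 19).
    Then x = 150 + 3536·17 = 60262, valid modulo lcm(3536, 19) = 67184: x ≡ 60262 (mod 67184).
  Combine with x ≡ 2 (mod 7); new modulus lcm = 470288.
    Write x = 60262 + 67184·t and substitute into x ≡ 2 (mod 7): 67184·t ≡ 2 − 60262 = -60260 (mod 7).
    Reduce coefficients mod 7: 5·t ≡ 3 (mod 7).
    The inverse of 5 mod 7 is 3 (since 5·3 = 15 = 2·7 + 1), so t ≡ 3·3 = 9 ≡ 2 (mod 7).
    Then x = 60262 + 67184·2 = 194630, valid modulo lcm(67184, 7) = 470288: x ≡ 194630 (mod 470288).
Verify against each original: 194630 mod 16 = 6, 194630 mod 13 = 7, 194630 mod 17 = 14, 194630 mod 19 = 13, 194630 mod 7 = 2.

x ≡ 194630 (mod 470288).


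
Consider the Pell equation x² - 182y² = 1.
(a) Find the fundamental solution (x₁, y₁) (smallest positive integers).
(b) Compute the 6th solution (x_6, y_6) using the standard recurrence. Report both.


Step 1: Find the fundamental solution (x₁, y₁) of x² - 182y² = 1.
  Expand √182 as a continued fraction. a₀ = ⌊√182⌋ = 13; iterate m_{k+1} = d_k·a_k − m_k, d_{k+1} = (182 − m_{k+1}²)/d_k, a_{k+1} = ⌊(a₀ + m_{k+1})/d_{k+1}⌋ (starting m₀ = 0, d₀ = 1), with convergents p_k = a_k·p_{k-1} + p_{k-2}, q_k = a_k·q_{k-1} + q_{k-2} (p₋₁ = 1, q₋₁ = 0):
  k = 0: a₀ = 13; p₀/q₀ = 13/1; p₀² − 182·q₀² = 169 − 182 = -13.
  k = 1: m = 13, d = 13, a = ⌊(13 + 13)/13⌋ = 2; p/q = (2·13 + 1)/(2·1 + 0) = 27/2; p² − 182·q² = 729 − 728 = 1.
  The first convergent with p² − 182·q² = 1 gives the fundamental solution (x₁, y₁) = (27, 2).
Step 2: Apply the recurrence (x_{n+1}, y_{n+1}) = (x₁x_n + 182y₁y_n, x₁y_n + y₁x_n) repeatedly.
  From (x_1, y_1) = (27, 2): x_2 = 27·27 + 182·2·2 = 1457; y_2 = 27·2 + 2·27 = 108.
  From (x_2, y_2) = (1457, 108): x_3 = 27·1457 + 182·2·108 = 78651; y_3 = 27·108 + 2·1457 = 5830.
  From (x_3, y_3) = (78651, 5830): x_4 = 27·78651 + 182·2·5830 = 4245697; y_4 = 27·5830 + 2·78651 = 314712.
  From (x_4, y_4) = (4245697, 314712): x_5 = 27·4245697 + 182·2·314712 = 229188987; y_5 = 27·314712 + 2·4245697 = 16988618.
  From (x_5, y_5) = (229188987, 16988618): x_6 = 27·229188987 + 182·2·16988618 = 12371959601; y_6 = 27·16988618 + 2·229188987 = 917070660.
Step 3: Verify x_6² - 182·y_6² = 153065384368776079201 - 153065384368776079200 = 1 (should be 1). ✓

(x_1, y_1) = (27, 2); (x_6, y_6) = (12371959601, 917070660).


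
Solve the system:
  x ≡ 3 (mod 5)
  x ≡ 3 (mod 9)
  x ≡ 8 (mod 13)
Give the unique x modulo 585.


Moduli 5, 9, 13 are pairwise coprime; by CRT there is a unique solution modulo M = 5 · 9 · 13 = 585.
Solve pairwise, accumulating the modulus:
  Start with x ≡ 3 (mod 5).
  Combine with x ≡ 3 (mod 9): since gcd(5, 9) = 1, we get a unique residue mod 45.
    Write x = 3 + 5·t and substitute into x ≡ 3 (mod 9): 5·t ≡ 3 − 3 = 0 (mod 9).
    The inverse of 5 mod 9 is 2 (since 5·2 = 10 = 1·9 + 1), so t ≡ 2·0 = 0 ≡ 0 (mod 9).
    Then x = 3 + 5·0 = 3, valid modulo lcm(5, 9) = 45: x ≡ 3 (mod 45).
  Combine with x ≡ 8 (mod 13): since gcd(45, 13) = 1, we get a unique residue mod 585.
    Write x = 3 + 45·t and substitute into x ≡ 8 (mod 13): 45·t ≡ 8 − 3 = 5 (mod 13).
    Reduce coefficients mod 13: 6·t ≡ 5 (mod 13).
    The inverse of 6 mod 13 is 11 (since 6·11 = 66 = 5·13 + 1), so t ≡ 11·5 = 55 ≡ 3 (mod 13).
    Then x = 3 + 45·3 = 138, valid modulo lcm(45, 13) = 585: x ≡ 138 (mod 585).
Verify: 138 mod 5 = 3 ✓, 138 mod 9 = 3 ✓, 138 mod 13 = 8 ✓.

x ≡ 138 (mod 585).


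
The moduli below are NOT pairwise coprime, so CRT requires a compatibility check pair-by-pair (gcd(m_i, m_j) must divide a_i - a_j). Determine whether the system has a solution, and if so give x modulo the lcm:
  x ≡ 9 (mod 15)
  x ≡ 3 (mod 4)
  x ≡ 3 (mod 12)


Moduli 15, 4, 12 are not pairwise coprime, so CRT works modulo lcm(m_i) when all pairwise compatibility conditions hold.
Pairwise compatibility: gcd(m_i, m_j) must divide a_i - a_j for every pair.
Merge one congruence at a time:
  Start: x ≡ 9 (mod 15).
  Combine with x ≡ 3 (mod 4): gcd(15, 4) = 1; 3 - 9 = -6, which IS divisible by 1, so compatible.
    Write x = 9 + 15·t and substitute into x ≡ 3 (mod 4): 15·t ≡ 3 − 9 = -6 (mod 4).
    Reduce coefficients mod 4: 3·t ≡ 2 (mod 4).
    The inverse of 3 mod 4 is 3 (since 3·3 = 9 = 2·4 + 1), so t ≡ 3·2 = 6 ≡ 2 (mod 4).
    Then x = 9 + 15·2 = 39, valid modulo lcm(15, 4) = 60: x ≡ 39 (mod 60).
  Combine with x ≡ 3 (mod 12): gcd(60, 12) = 12; 3 - 39 = -36, which IS divisible by 12, so compatible.
    Write x = 39 + 60·t and substitute into x ≡ 3 (mod 12): 60·t ≡ 3 − 39 = -36 (mod 12).
    Divide the congruence (and modulus) by g = 12: 5·t ≡ -3 (mod 1).
    Modulo 1 every t works; take t = 0.
    Then x = 39 + 60·0 = 39, valid modulo lcm(60, 12) = 60: x ≡ 39 (mod 60).
Verify: 39 mod 15 = 9, 39 mod 4 = 3, 39 mod 12 = 3.

x ≡ 39 (mod 60).


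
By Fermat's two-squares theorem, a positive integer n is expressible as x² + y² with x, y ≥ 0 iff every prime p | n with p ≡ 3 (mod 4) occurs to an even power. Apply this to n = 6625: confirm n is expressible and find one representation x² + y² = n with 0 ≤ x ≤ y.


Step 1: Factor n = 6625 = 5^3 · 53.
Step 2: Check the mod-4 condition on each prime factor: 5 ≡ 1 (mod 4), exponent 3; 53 ≡ 1 (mod 4), exponent 1.
All primes ≡ 3 (mod 4) appear to even exponent (or don't appear), so by the two-squares theorem n IS expressible as a sum of two squares.
Step 3: Build a representation. Group n = k² · m with k = 5 and m = 5 · 53 = 265 (a product of primes ≡ 1 (mod 4)); a representation of m scales to one of n via (k·x)² + (k·y)² = k²(x² + y²). Each prime p ≡ 1 (mod 4) is itself a sum of two squares; find a² by testing p − a² for a perfect square:
  5: 5 − 1² = 4 = 2² ⇒ 5 = 1² + 2².
  53: 53 − 1² = 52, 53 − 2² = 49 = 7² ⇒ 53 = 2² + 7².
  Combine using the Brahmagupta–Fibonacci identity (a² + b²)(c² + d²) = (ac − bd)² + (ad + bc)² = (ac + bd)² + (ad − bc)²:
  5 · 53 = 265: from (1² + 2²)(2² + 7²), take (1·2 − 2·7, 1·7 + 2·2) = (2 − 14, 7 + 4) = (-12, 11); dropping signs (only squares matter) gives (12, 11); check 12² + 11² = 144 + 121 = 265 ✓.
  Scale by k = 5: (5·12, 5·11) = (60, 55).
Step 4: Order so x ≤ y and verify: 55² + 60² = 3025 + 3600 = 6625 = n. ✓

n = 6625 = 55² + 60² (one valid representation with x ≤ y).


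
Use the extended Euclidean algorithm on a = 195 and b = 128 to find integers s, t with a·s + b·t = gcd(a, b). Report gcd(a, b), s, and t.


Euclidean algorithm on (195, 128) — divide until remainder is 0:
  195 = 1 · 128 + 67
  128 = 1 · 67 + 61
  67 = 1 · 61 + 6
  61 = 10 · 6 + 1
  6 = 6 · 1 + 0
gcd(195, 128) = 1.
Track Bezout coefficients alongside the remainders: start with r₀ = 195 = a·1 + b·0 (s = 1, t = 0) and r₁ = 128 = a·0 + b·1 (s = 0, t = 1); each new remainder r_{k+1} = r_{k-1} − q_k·r_k inherits s_{k+1} = s_{k-1} − q_k·s_k, t_{k+1} = t_{k-1} − q_k·t_k, so r_k = a·s_k + b·t_k at every step:
  q = 1: r = 67, s = 1 − 1·0 = 1, t = 0 − 1·1 = -1  (check: 195·1 + 128·(-1) = 67)
  q = 1: r = 61, s = 0 − 1·1 = -1, t = 1 − 1·(-1) = 2  (check: 195·(-1) + 128·2 = 61)
  q = 1: r = 6, s = 1 − 1·(-1) = 2, t = -1 − 1·2 = -3  (check: 195·2 + 128·(-3) = 6)
  q = 10: r = 1, s = -1 − 10·2 = -21, t = 2 − 10·(-3) = 32  (check: 195·(-21) + 128·32 = 1)
The row with r = 1 (the gcd) gives the Bezout coefficients s = -21, t = 32.
Result: 195 · (-21) + 128 · (32) = 1.

gcd(195, 128) = 1; s = -21, t = 32 (check: 195·(-21) + 128·32 = 1).
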